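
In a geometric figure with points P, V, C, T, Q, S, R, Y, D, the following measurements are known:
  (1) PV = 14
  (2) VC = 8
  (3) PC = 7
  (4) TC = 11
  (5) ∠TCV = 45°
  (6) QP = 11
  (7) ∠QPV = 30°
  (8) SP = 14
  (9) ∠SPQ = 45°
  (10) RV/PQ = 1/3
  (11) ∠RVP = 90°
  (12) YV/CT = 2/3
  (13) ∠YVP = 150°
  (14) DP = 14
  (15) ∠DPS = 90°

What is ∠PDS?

Step 1: By the law of cosines on triangle DPS: DS² = 14² + 14² − 2·14·14·cos(90°) = 392, so DS = 14·√2.
Step 2: By the inverse law of cosines on triangle PDS: cos(∠PDS) = (14² + (14·√2)² − 14²) / (2·14·14·√2) = 392/554.37 = 0.7071, so ∠PDS = 45°.

Therefore, the measure of angle ∠PDS = 45°.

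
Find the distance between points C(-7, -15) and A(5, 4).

d = sqrt((12)^2 + (19)^2) = sqrt(505)

sqrt(505)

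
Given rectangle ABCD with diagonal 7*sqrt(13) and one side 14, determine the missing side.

Using the Pythagorean theorem: d^2 = a^2 + b^2
b^2 = d^2 - a^2
b^2 = 637 - 196
b^2 = 441
b = sqrt(441) = 21

21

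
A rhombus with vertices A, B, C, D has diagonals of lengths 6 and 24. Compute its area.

The diagonals of a rhombus divide it into four right triangles.
Each triangle has legs 6/ 2 = 3 and 24/2 = 12, so each has area (1/2)*3*12 = 18.
Four such triangles give total area = (d1 * d2) / 2 = 72.

72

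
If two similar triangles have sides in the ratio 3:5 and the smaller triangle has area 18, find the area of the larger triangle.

The ratio of areas of similar triangles = (side ratio)^2.
Side ratio = 3:5, so area ratio = 9:25.
Area of the larger triangle / Area of the smaller triangle = 25/9
Area of the larger triangle = 18 * 25/9 = 50

50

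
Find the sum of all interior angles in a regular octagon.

The sum of interior angles of an n-sided polygon is (n - 2) * 180.
For n = 8: (8 - 2) * 180 = 6 * 180 = 1080 degrees.

1080 degrees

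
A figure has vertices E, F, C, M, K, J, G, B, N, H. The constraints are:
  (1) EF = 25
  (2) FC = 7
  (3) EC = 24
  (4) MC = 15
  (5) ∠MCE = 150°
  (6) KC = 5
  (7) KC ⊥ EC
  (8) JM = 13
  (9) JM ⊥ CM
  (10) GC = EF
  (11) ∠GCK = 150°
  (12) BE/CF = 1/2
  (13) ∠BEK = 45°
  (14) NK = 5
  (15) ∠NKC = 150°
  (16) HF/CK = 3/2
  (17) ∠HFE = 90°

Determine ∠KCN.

Step 1: By the law of cosines on triangle CKN: CN² = 5² + 5² − 2·5·5·cos(150°) = 93.3, so CN ≈ 9.66.
Step 2: By the inverse law of cosines on triangle KCN: cos(∠KCN) = (5² + 9.66² − 5²) / (2·5·9.66) = 93.3/96.59 = 0.9659, so ∠KCN = 15°.

Therefore, the measure of angle ∠KCN = 15°.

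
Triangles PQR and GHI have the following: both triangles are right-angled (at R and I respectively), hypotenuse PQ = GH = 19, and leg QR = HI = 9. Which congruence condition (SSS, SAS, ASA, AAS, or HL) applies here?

Consider the given information: both triangles are right-angled (at R and I respectively), hypotenuse PQ = GH = 19, and leg QR = HI = 9
This is not SAS or AAS: SAS requires two sides and the included angle between them. AAS requires two angles and a non-included side.
The correct criterion is HL. The hypotenuse and one leg of two right triangles are equal (Hypotenuse-Leg).

HL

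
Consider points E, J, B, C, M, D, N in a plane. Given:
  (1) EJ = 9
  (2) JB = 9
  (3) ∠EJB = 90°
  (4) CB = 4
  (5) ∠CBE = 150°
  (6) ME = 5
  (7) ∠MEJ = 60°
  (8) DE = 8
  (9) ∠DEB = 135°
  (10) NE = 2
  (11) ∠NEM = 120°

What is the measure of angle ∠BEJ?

Step 1: By the law of cosines on triangle EJB: EB² = 9² + 9² − 2·9·9·cos(90°) = 162, so EB = 9·√2.
Step 2: By the inverse law of cosines on triangle BEJ: cos(∠BEJ) = ((9·√2)² + 9² − 9²) / (2·9·√2·9) = 162/229.1 = 0.7071, so ∠BEJ = 45°.

Therefore, the measure of angle ∠BEJ = 45°.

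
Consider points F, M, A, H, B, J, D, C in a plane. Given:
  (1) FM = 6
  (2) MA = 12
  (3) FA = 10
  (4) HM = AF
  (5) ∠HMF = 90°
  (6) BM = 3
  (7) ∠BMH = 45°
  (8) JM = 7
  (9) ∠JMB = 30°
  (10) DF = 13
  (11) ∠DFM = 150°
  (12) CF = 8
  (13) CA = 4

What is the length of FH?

From the given relations: HM = AF = 10.
Step 1: By the law of cosines on triangle FMH: FH² = 6² + 10² − 2·6·10·cos(90°) = 136, so FH = 2·√34.

Therefore, the length of FH = 2·√34.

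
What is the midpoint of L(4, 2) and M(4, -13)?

M = ((x₁ + x₂)/2, (y₁ + y₂)/2)
= ((4 + 4)/2, (2 + -13)/2)
= (8/2, -11/2) = (4, -11/2)

(4, -11/2)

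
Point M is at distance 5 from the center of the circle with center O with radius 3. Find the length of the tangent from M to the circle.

Let T be the point of tangency. Then OT ⊥ MT (radius ⊥ tangent).
In right triangle OTM: OM² = OT² + MT²
5² = 3² + MT²
MT² = 16, MT = 4

4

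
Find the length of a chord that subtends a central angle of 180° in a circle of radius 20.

Chord length = 2r sin(θ/2)
= 2 × 20 × sin(180°/2)
= 2 × 20 × sin(90°)
= 40

40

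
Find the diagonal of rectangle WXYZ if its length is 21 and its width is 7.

d = sqrt(21^2 + 7^2) = sqrt(490) = 7*sqrt(10)

7*sqrt(10)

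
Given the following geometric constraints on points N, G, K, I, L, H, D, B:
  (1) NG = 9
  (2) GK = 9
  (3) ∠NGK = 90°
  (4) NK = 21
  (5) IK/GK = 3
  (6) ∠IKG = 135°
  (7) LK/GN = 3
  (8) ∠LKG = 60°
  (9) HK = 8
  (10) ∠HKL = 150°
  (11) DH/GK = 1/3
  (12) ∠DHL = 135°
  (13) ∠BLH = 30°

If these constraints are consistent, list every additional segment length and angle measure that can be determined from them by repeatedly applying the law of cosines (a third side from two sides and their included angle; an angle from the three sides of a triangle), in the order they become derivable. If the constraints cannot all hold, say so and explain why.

These constraints are not satisfiable: by the triangle inequality in triangle GNK, (1) NG = 9 and (2) GK = 9 force NK ≤ 9 + 9 = 18, but (4) says NK = 21. No planar figure meets all of them, so nothing further can be derived.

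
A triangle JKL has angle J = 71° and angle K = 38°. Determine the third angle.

By the triangle angle sum property, the three interior angles of any triangle add up to 180°.
We know angle J = 71° and angle K = 38°, so their sum is 109°.
Therefore angle L = 180° - 109° = 71°.

71 degrees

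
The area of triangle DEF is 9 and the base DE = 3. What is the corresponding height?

Rearranging the area formula Area = (1/2) * base * height:
height = 2 * Area / base = 2 * 9 / 3 = 6.

6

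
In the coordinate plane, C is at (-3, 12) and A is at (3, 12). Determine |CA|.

The horizontal distance is |3 - -3| = 6 and the vertical distance is |12 - 12| = 0.
By the Pythagorean theorem, d = sqrt(6^2 + 0^2) = sqrt(36) = 6.

6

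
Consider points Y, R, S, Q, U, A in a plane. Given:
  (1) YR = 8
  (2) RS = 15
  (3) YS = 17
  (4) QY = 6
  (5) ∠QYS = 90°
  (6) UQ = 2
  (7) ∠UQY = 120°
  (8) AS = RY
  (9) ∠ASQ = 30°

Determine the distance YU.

Step 1: By the law of cosines on triangle YQU: YU² = 6² + 2² − 2·6·2·cos(120°) = 52, so YU = 2·√13.

Therefore, the length of YU = 2·√13.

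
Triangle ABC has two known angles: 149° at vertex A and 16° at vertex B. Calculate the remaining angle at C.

By the triangle angle sum property, the three interior angles of any triangle add up to 180°.
We know angle A = 149° and angle B = 16°, so their sum is 165°.
Therefore angle C = 180° - 165° = 15°.

15 degrees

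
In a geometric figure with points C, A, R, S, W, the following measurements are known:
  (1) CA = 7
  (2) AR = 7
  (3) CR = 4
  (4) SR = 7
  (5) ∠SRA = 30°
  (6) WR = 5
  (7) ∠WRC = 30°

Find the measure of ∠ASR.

Step 1: By the law of cosines on triangle SRA: SA² = 7² + 7² − 2·7·7·cos(30°) = 13.13, so SA ≈ 3.62.
Step 2: By the inverse law of cosines on triangle ASR: cos(∠ASR) = (3.62² + 7² − 7²) / (2·3.62·7) = 13.13/50.73 = 0.2588, so ∠ASR = 75°.

Therefore, the measure of angle ∠ASR = 75°.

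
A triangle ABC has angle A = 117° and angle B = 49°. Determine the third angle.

Let angle C = x. Then 117 + 49 + x = 180.
x = 180 - 166 = 14 degrees.

14 degrees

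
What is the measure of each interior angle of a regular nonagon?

Each interior angle of a regular n-gon is (n - 2) * 180 / n.
For n = 9: (9 - 2) * 180 / 9 = 1260/9 = 140 degrees.

140 degrees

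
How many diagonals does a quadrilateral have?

Each of the 4 vertices connects to 1 non-adjacent vertices via diagonals.
Total connections = 4 × 1 = 4, but each diagonal is counted twice.
Number of diagonals = 4 / 2 = 2.

2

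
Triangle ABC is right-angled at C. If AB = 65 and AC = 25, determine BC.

BC = sqrt(65^2 - 25^2) = sqrt(3600) = 60

60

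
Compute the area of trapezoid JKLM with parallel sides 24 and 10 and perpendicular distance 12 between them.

A trapezoid's area equals the midsegment times the height.
The midsegment is (24 + 10) / 2 = 17.
Area = 17 * 12 = 204.

204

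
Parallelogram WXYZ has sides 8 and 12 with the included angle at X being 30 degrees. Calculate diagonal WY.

The diagonal of a parallelogram can be found by treating two adjacent sides and the diagonal as a triangle.
Applying the law of cosines with sides 8, 12 and included angle 30°:
d^2 = 64 + 144 - 192*cos(30°) = 208 - 96*sqrt(3)
d = 4*sqrt(13 - 6*sqrt(3))

4*sqrt(13 - 6*sqrt(3))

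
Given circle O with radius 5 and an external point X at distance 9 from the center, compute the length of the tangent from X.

The tangent, radius, and line from the external point to the center form a right triangle.
The right angle is where the tangent meets the radius.
By the Pythagorean theorem: tangent² + 5² = 9²
tangent² = 81 - 25 = 56
tangent = 2*sqrt(14)

2*sqrt(14)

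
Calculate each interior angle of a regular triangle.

Each interior angle of a regular n-gon is (n - 2) * 180 / n.
For n = 3: (3 - 2) * 180 / 3 = 180/3 = 60 degrees.

60 degrees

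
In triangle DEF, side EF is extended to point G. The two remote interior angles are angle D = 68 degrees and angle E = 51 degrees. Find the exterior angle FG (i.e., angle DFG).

By the exterior angle theorem, an exterior angle of a triangle equals the sum of the two remote interior angles.
Exterior angle = angle D + angle E
Exterior angle = 68 + 51 = 119 degrees

119 degrees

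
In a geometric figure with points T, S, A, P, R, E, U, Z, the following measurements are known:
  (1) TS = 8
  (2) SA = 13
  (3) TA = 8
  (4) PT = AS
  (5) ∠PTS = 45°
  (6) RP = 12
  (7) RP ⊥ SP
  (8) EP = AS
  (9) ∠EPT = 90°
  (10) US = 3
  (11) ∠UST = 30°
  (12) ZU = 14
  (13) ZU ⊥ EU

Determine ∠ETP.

From the given relations: PT = AS = 13; EP = AS = 13.
Step 1: By the law of cosines on triangle TPE: TE² = 13² + 13² − 2·13·13·cos(90°) = 338, so TE = 13·√2.
Step 2: By the inverse law of cosines on triangle ETP: cos(∠ETP) = ((13·√2)² + 13² − 13²) / (2·13·√2·13) = 338/478 = 0.7071, so ∠ETP = 45°.

Therefore, the measure of angle ∠ETP = 45°.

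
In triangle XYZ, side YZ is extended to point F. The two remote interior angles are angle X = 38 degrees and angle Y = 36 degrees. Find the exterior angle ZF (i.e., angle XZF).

Exterior angle = 38 + 36 = 74 degrees (exterior angle theorem).

74 degrees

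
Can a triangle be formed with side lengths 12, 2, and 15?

Check the triangle inequality: 12 + 2 = 14 ≤ 15.
Since the sum of two sides does not exceed the third, no triangle can be formed.

No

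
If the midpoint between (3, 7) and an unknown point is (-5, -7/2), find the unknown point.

Using the midpoint formula: M = ((x1 + x2)/2, (y1 + y2)/2)
We know M = (-5, -7/2) and C = (3, 7)
For x: -5 = (3 + x2)/2, so x2 = 2*-5 - 3 = -13
For y: -7/2 = (7 + y2)/2, so y2 = 2*-7/2 - 7 = -14
D = (-13, -14)

(-13, -14)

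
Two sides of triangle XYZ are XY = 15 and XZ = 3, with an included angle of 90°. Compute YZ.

Since angle X = 90°, this is a right triangle and the law of cosines reduces to the Pythagorean theorem.
YZ^2 = 15^2 + 3^2 = 234
YZ = 3*sqrt(26)

3*sqrt(26)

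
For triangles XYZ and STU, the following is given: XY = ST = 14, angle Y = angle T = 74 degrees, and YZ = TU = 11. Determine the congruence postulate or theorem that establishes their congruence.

The given information provides:
XY = ST = 14, angle Y = angle T = 74 degrees, and YZ = TU = 11
This matches the SAS congruence theorem.
Two pairs of corresponding sides and the included angle are equal (Side-Angle-Side).

SAS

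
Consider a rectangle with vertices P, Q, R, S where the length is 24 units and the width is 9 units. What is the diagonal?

Using the Pythagorean theorem:
d² = 24² + 9² = 576 + 81 = 657
d = sqrt(657) = 3*sqrt(73)

3*sqrt(73)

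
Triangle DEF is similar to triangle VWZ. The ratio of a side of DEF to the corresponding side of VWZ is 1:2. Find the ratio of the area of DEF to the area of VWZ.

Area scales with the square of linear dimensions. If every length is multiplied by 1/2, then the area is multiplied by (1/2)^2 = 1/4.
The area ratio is 1:4.

1:4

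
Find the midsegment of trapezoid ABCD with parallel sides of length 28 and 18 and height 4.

The midsegment (median) of a trapezoid connects the midpoints of the non-parallel sides.
Its length is the average of the two bases: (28 + 18) / 2 = 23.

23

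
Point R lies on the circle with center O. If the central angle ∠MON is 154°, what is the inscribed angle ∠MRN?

By the inscribed angle theorem, the inscribed angle is half the central angle.
Inscribed angle = 154° / 2 = 77°

77°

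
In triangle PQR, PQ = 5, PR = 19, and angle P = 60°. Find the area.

When two sides and the included angle are known, the area formula is (1/2)ab sin(C).
The height from one side to the opposite vertex is 19 sin(60°) = 19*sqrt(3)/2.
Area = (1/2) * 5 * 19*sqrt(3)/2 = 95*sqrt(3)/4.

95*sqrt(3)/4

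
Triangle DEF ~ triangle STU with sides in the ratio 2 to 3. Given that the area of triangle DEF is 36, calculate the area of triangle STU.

Area ratio = (2/3)^2 = 4/9. Area of STU = 36 * 9/4 = 81.

81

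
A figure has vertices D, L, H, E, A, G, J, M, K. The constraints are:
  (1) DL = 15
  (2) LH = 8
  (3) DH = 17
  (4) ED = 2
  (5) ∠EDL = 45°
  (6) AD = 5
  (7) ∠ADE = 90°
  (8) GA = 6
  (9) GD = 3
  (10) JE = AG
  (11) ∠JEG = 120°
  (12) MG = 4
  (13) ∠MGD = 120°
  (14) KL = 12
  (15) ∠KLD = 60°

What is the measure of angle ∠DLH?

Step 1: By the inverse law of cosines on triangle DLH: cos(∠DLH) = (15² + 8² − 17²) / (2·15·8) = 0/240 = 0, so ∠DLH = 90°.

Therefore, the measure of angle ∠DLH = 90°.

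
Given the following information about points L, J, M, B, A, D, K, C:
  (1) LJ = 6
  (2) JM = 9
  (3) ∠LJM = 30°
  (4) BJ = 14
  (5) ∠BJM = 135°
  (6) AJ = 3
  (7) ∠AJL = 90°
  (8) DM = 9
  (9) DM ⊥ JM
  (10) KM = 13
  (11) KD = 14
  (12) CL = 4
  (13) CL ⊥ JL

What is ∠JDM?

Step 1: By the law of cosines on triangle DMJ: DJ² = 9² + 9² − 2·9·9·cos(90°) = 162, so DJ = 9·√2.
Step 2: By the inverse law of cosines on triangle JDM: cos(∠JDM) = ((9·√2)² + 9² − 9²) / (2·9·√2·9) = 162/229.1 = 0.7071, so ∠JDM = 45°.

Therefore, the measure of angle ∠JDM = 45°.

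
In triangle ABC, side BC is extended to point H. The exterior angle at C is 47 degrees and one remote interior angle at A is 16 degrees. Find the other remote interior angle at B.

The exterior angle theorem states that an exterior angle equals the sum of the two non-adjacent interior angles.
So 47 = 16 + angle B, which gives angle B = 47 - 16 = 31 degrees.

31 degrees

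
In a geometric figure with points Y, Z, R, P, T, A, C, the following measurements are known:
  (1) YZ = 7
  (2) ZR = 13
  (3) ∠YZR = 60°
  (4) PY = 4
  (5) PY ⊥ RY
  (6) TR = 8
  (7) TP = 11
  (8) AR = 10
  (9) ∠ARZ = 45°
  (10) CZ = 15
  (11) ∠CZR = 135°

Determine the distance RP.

Step 1: By the law of cosines on triangle RZY: RY² = 13² + 7² − 2·13·7·cos(60°) = 127, so RY = √127.
Step 2: By the law of cosines on triangle RYP: RP² = √127² + 4² − 2·√127·4·cos(90°) = 143, so RP = √143.

Therefore, the length of RP = √143.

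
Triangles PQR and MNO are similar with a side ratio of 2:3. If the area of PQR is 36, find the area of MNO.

The ratio of areas of similar triangles = (side ratio)^2.
Side ratio = 2:3, so area ratio = 4:9.
Area of MNO / Area of PQR = 9/4
Area of MNO = 36 * 9/4 = 81

81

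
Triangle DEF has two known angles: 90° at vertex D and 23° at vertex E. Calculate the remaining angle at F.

By the triangle angle sum property, the three interior angles of any triangle add up to 180°.
We know angle D = 90° and angle E = 23°, so their sum is 113°.
Therefore angle F = 180° - 113° = 67°.

67 degrees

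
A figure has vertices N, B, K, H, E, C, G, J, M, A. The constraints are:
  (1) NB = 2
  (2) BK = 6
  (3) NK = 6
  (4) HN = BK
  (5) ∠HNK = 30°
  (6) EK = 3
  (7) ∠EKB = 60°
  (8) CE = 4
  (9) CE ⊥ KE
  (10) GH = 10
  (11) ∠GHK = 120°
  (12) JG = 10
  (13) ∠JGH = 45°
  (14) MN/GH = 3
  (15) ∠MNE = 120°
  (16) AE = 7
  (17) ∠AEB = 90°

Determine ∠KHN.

From the given relations: HN = BK = 6.
Step 1: By the law of cosines on triangle HNK: HK² = 6² + 6² − 2·6·6·cos(30°) = 9.65, so HK ≈ 3.11.
Step 2: By the inverse law of cosines on triangle KHN: cos(∠KHN) = (3.11² + 6² − 6²) / (2·3.11·6) = 9.65/37.27 = 0.2588, so ∠KHN = 75°.

Therefore, the measure of angle ∠KHN = 75°.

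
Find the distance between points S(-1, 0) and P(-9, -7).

The horizontal distance is |-9 - -1| = 8 and the vertical distance is |-7 - 0| = 7.
By the Pythagorean theorem, d = sqrt(8^2 + 7^2) = sqrt(113).

sqrt(113)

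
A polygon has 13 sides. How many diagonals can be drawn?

Each of the 13 vertices connects to 10 non-adjacent vertices via diagonals.
Total connections = 13 × 10 = 130, but each diagonal is counted twice.
Number of diagonals = 130 / 2 = 65.

65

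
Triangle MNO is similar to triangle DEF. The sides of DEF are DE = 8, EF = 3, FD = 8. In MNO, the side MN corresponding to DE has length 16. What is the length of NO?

k = 16/8 = 2. NO = 2 * 3 = 6.

6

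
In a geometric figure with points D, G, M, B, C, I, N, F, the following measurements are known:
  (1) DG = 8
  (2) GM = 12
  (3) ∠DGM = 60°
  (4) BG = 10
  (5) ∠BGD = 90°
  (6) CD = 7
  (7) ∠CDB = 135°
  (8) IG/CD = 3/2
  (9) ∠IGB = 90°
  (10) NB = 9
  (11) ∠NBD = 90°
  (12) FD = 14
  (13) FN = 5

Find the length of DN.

Step 1: By the law of cosines on triangle BGD: BD² = 10² + 8² − 2·10·8·cos(90°) = 164, so BD = 2·√41.
Step 2: By the law of cosines on triangle DBN: DN² = (2·√41)² + 9² − 2·2·√41·9·cos(90°) = 245, so DN = 7·√5.

Therefore, the length of DN = 7·√5.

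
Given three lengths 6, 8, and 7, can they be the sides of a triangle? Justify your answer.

Yes.
The triangle inequality requires that the sum of any two sides exceeds the third.
Here 6 + 7 = 13 > 8, so the condition is met.

Yes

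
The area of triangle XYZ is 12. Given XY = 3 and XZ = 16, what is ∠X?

From the SAS area formula Area = (1/2)ab sin(C), rearranging gives sin(C) = 2*Area/(ab).
sin(C) = 2 * 12 / (48) = 1/2.
Therefore C = arcsin(1/2) = 30°.
Since sin(180° - C) = sin(C), the obtuse angle 150° gives the same area, so C = 30° or C = 150°.

30° or 150°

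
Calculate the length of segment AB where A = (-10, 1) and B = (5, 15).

The horizontal distance is |5 - -10| = 15 and the vertical distance is |15 - 1| = 14.
By the Pythagorean theorem, d = sqrt(15^2 + 14^2) = sqrt(421).

sqrt(421)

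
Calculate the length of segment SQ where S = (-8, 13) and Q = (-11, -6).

d = sqrt((-11 - -8)^2 + (-6 - 13)^2)
d = sqrt(-3^2 + -19^2)
d = sqrt(9 + 361)
d = sqrt(370)

sqrt(370)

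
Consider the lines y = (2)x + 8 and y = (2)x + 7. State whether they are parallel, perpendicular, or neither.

Slope of line 1: m1 = 2
Slope of line 2: m2 = 2
Two lines are parallel if and only if they have equal slopes (or both are vertical).
Here m1 = m2 = 2, confirming the lines are parallel.

Parallel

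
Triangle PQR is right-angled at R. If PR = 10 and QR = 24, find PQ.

By the Pythagorean theorem: PQ^2 = PR^2 + QR^2
PQ^2 = 10^2 + 24^2 = 100 + 576 = 676
PQ = sqrt(676) = 26

26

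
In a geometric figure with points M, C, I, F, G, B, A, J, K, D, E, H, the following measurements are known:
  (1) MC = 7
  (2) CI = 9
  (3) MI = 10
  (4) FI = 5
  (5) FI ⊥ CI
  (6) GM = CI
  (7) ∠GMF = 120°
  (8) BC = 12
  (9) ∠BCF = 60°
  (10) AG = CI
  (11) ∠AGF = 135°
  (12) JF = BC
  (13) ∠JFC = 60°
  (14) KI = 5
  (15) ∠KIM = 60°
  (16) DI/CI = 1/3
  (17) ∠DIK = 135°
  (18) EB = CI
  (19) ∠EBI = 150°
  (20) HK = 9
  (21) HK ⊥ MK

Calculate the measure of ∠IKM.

Step 1: By the law of cosines on triangle KIM: KM² = 5² + 10² − 2·5·10·cos(60°) = 75, so KM = 5·√3.
Step 2: By the inverse law of cosines on triangle IKM: cos(∠IKM) = (5² + (5·√3)² − 10²) / (2·5·5·√3) = 0/86.6 = 0, so ∠IKM = 90°.

Therefore, the measure of angle ∠IKM = 90°.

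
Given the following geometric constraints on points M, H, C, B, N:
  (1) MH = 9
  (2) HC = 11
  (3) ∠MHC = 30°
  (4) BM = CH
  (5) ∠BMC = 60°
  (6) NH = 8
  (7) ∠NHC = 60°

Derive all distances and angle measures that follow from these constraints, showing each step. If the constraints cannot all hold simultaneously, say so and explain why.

The constraints are consistent.

From the given relations:
  BM = CH = 11

Step 1: From MH = 9, HC = 11, and ∠MHC = 30°, by the law of cosines:
  MC² = MH² + HC² - 2·MH·HC·cos(30°) = 81 + 121 - 171.5 = 30.53
  MC ≈ 5.53

Step 2: From CH = 11, HN = 8, and ∠CHN = 60°, by the law of cosines:
  CN² = CH² + HN² - 2·CH·HN·cos(60°) = 121 + 64 - 88 = 97
  CN = √97

Step 3: From CM = 5.53, MB = 11, and ∠CMB = 60°, by the law of cosines:
  CB² = CM² + MB² - 2·CM·MB·cos(60°) = 30.53 + 121 - 60.78 = 90.75
  CB ≈ 9.53

Step 4: From MC = 5.53, MH = 9, CH = 11, by the inverse law of cosines:
  cos(∠CMH) = (MC² + MH² - CH²) / (2·MC·MH)
  ∠CMH = 95.47°

Step 5: From CH = 11, CM = 5.53, HM = 9, by the inverse law of cosines:
  cos(∠HCM) = (CH² + CM² - HM²) / (2·CH·CM)
  ∠HCM = 54.53°

Step 6: From CH = 11, CN = √97, HN = 8, by the inverse law of cosines:
  cos(∠HCN) = (CH² + CN² - HN²) / (2·CH·CN)
  ∠HCN = 44.7°

Step 7: From NC = √97, NH = 8, CH = 11, by the inverse law of cosines:
  cos(∠CNH) = (NC² + NH² - CH²) / (2·NC·NH)
  ∠CNH = 75.3°

Step 8: From CB = 9.53, CM = 5.53, BM = 11, by the inverse law of cosines:
  cos(∠BCM) = (CB² + CM² - BM²) / (2·CB·CM)
  ∠BCM = 89.85°

Step 9: From BC = 9.53, BM = 11, CM = 5.53, by the inverse law of cosines:
  cos(∠CBM) = (BC² + BM² - CM²) / (2·BC·BM)
  ∠CBM = 30.15°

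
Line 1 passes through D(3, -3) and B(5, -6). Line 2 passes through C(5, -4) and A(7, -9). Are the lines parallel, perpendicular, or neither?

Slope of line 1: m1 = (-6 - -3)/(5 - 3) = -3/2 = -3/2
Slope of line 2: m2 = (-9 - -4)/(7 - 5) = -5/2 = -5/2
m1 != m2 (-3/2 != -5/2), so not parallel.
m1 * m2 = (-3/2) * (-5/2) = 15/4 != -1, so not perpendicular.
The lines are neither parallel nor perpendicular.

Neither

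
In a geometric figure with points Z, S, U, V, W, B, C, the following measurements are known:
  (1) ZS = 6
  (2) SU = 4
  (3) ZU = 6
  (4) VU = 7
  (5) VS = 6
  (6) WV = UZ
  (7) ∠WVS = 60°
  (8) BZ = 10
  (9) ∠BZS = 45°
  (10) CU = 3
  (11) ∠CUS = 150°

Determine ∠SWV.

From the given relations: WV = UZ = 6.
Step 1: By the law of cosines on triangle WVS: WS² = 6² + 6² − 2·6·6·cos(60°) = 36, so WS = 6.
Step 2: By the inverse law of cosines on triangle SWV: cos(∠SWV) = (6² + 6² − 6²) / (2·6·6) = 36/72 = 0.5, so ∠SWV = 60°.

Therefore, the measure of angle ∠SWV = 60°.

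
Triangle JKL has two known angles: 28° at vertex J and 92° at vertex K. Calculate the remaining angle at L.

The interior angles sum to 180°: angle L = 180 - 28 - 92 = 60°.
The triangle is obtuse (angles 28°, 92°, 60°).

60 degrees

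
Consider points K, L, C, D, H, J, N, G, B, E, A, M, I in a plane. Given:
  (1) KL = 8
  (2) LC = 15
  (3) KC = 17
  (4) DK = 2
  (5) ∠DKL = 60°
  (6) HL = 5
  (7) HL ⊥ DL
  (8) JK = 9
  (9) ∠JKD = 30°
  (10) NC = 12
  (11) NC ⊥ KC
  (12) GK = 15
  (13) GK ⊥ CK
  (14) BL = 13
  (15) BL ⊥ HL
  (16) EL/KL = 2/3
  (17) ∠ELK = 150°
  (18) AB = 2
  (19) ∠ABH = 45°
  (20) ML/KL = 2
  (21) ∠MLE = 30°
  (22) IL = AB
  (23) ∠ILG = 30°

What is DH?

Step 1: By the law of cosines on triangle LKD: LD² = 8² + 2² − 2·8·2·cos(60°) = 52, so LD = 2·√13.
Step 2: By the law of cosines on triangle DLH: DH² = (2·√13)² + 5² − 2·2·√13·5·cos(90°) = 77, so DH = √77.

Therefore, the length of DH = √77.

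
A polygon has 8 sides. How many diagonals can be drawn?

Each of the 8 vertices connects to 5 non-adjacent vertices via diagonals.
Total connections = 8 × 5 = 40, but each diagonal is counted twice.
Number of diagonals = 40 / 2 = 20.

20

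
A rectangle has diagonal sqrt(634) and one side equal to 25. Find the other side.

The diagonal of a rectangle forms a right triangle with the two sides.
Rearranging the Pythagorean theorem: missing side = sqrt(d^2 - known^2).
= sqrt(634 - 625) = sqrt(9) = 3.

3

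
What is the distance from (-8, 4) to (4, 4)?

The horizontal distance is |4 - -8| = 12 and the vertical distance is |4 - 4| = 0.
By the Pythagorean theorem, d = sqrt(12^2 + 0^2) = sqrt(144) = 12.

12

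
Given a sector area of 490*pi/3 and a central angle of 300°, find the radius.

Sector area A = πr² × θ/360, so r² = 360A / (πθ).
r² = 360 × 490*pi/3 / (π × 300)
r² = 196
r = 14

14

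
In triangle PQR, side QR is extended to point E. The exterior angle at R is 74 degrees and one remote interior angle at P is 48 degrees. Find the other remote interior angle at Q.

angle Q = 74 - 48 = 26 degrees (exterior angle theorem).

26 degrees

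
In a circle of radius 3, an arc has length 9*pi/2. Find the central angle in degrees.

θ = 360 × 9*pi/2 / (2π × 3) = 270° (rearranging arc length formula).

270°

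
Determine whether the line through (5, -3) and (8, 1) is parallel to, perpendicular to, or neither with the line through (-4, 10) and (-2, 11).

Slope of line 1: m1 = (1 - -3)/(8 - 5) = 4/3 = 4/3
Slope of line 2: m2 = (11 - 10)/(-2 - -4) = 1/2 = 1/2
m1 != m2 (4/3 != 1/2), so not parallel.
m1 * m2 = (4/3) * (1/2) = 2/3 != -1, so not perpendicular.
The lines are neither parallel nor perpendicular.

Neither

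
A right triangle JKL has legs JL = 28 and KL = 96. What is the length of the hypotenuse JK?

JK = sqrt(28^2 + 96^2) = sqrt(10000) = 100

100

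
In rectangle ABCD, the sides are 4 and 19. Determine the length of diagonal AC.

A rectangle's diagonal splits it into two right triangles, with the diagonal as the hypotenuse.
By the Pythagorean theorem, d^2 = 4^2 + 19^2 = 377.
Therefore d = sqrt(377).

sqrt(377)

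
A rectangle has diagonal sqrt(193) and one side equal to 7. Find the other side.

b = sqrt(d^2 - a^2) = sqrt(193 - 49) = sqrt(144) = 12

12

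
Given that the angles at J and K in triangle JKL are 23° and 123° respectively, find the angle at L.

angle L = 180 - 23 - 123 = 34 degrees.

34 degrees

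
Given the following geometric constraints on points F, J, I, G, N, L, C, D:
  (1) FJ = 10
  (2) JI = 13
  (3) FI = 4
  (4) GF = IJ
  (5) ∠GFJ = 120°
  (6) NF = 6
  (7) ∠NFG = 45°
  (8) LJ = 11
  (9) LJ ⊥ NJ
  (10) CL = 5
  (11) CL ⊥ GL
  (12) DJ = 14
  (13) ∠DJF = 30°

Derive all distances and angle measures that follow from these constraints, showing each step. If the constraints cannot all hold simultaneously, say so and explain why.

The constraints are consistent.

From the given relations:
  GF = IJ = 13

Step 1: From FJ = 10, JD = 14, and ∠FJD = 30°, by the law of cosines:
  FD² = FJ² + JD² - 2·FJ·JD·cos(30°) = 100 + 196 - 242.5 = 53.51
  FD ≈ 7.32

Step 2: From JF = 10, FG = 13, and ∠JFG = 120°, by the law of cosines:
  JG² = JF² + FG² - 2·JF·FG·cos(120°) = 100 + 169 + 130 = 399
  JG ≈ 19.97

Step 3: From GF = 13, FN = 6, and ∠GFN = 45°, by the law of cosines:
  GN² = GF² + FN² - 2·GF·FN·cos(45°) = 169 + 36 - 110.3 = 94.69
  GN ≈ 9.73

Step 4: From FI = 4, FJ = 10, IJ = 13, by the inverse law of cosines:
  cos(∠IFJ) = (FI² + FJ² - IJ²) / (2·FI·FJ)
  ∠IFJ = 131.49°

Step 5: From JF = 10, JI = 13, FI = 4, by the inverse law of cosines:
  cos(∠FJI) = (JF² + JI² - FI²) / (2·JF·JI)
  ∠FJI = 13.33°

Step 6: From IF = 4, IJ = 13, FJ = 10, by the inverse law of cosines:
  cos(∠FIJ) = (IF² + IJ² - FJ²) / (2·IF·IJ)
  ∠FIJ = 35.18°

Step 7: From FD = 7.32, FJ = 10, DJ = 14, by the inverse law of cosines:
  cos(∠DFJ) = (FD² + FJ² - DJ²) / (2·FD·FJ)
  ∠DFJ = 106.88°

Step 8: From JF = 10, JG = 19.97, FG = 13, by the inverse law of cosines:
  cos(∠FJG) = (JF² + JG² - FG²) / (2·JF·JG)
  ∠FJG = 34.31°

Step 9: From GF = 13, GJ = 19.97, FJ = 10, by the inverse law of cosines:
  cos(∠FGJ) = (GF² + GJ² - FJ²) / (2·GF·GJ)
  ∠FGJ = 25.69°

Step 10: From GF = 13, GN = 9.73, FN = 6, by the inverse law of cosines:
  cos(∠FGN) = (GF² + GN² - FN²) / (2·GF·GN)
  ∠FGN = 25.85°

Step 11: From NF = 6, NG = 9.73, FG = 13, by the inverse law of cosines:
  cos(∠FNG) = (NF² + NG² - FG²) / (2·NF·NG)
  ∠FNG = 109.15°

Step 12: From DF = 7.32, DJ = 14, FJ = 10, by the inverse law of cosines:
  cos(∠FDJ) = (DF² + DJ² - FJ²) / (2·DF·DJ)
  ∠FDJ = 43.12°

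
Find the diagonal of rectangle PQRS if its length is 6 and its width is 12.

A rectangle's diagonal splits it into two right triangles, with the diagonal as the hypotenuse.
By the Pythagorean theorem, d^2 = 6^2 + 12^2 = 180.
Therefore d = sqrt(180) = 6*sqrt(5).

6*sqrt(5)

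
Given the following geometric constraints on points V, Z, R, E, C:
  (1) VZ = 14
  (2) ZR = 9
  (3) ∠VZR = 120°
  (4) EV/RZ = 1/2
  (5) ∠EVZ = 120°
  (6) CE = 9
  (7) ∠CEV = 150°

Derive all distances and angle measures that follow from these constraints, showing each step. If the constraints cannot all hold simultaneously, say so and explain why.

The constraints are consistent.

From the given relations:
  EV = 1/2·RZ = 1/2·9 ≈ 4.5

Step 1: From VZ = 14, ZR = 9, and ∠VZR = 120°, by the law of cosines:
  VR² = VZ² + ZR² - 2·VZ·ZR·cos(120°) = 196 + 81 + 126 = 403
  VR ≈ 20.07

Step 2: From VE = 4.5, EC = 9, and ∠VEC = 150°, by the law of cosines:
  VC² = VE² + EC² - 2·VE·EC·cos(150°) = 20.25 + 81 + 70.15 = 171.4
  VC ≈ 13.09

Step 3: From ZV = 14, VE = 4.5, and ∠ZVE = 120°, by the law of cosines:
  ZE² = ZV² + VE² - 2·ZV·VE·cos(120°) = 196 + 20.25 + 63 = 279.2
  ZE ≈ 16.71

Step 4: From VC = 13.09, VE = 4.5, CE = 9, by the inverse law of cosines:
  cos(∠CVE) = (VC² + VE² - CE²) / (2·VC·VE)
  ∠CVE = 20.1°

Step 5: From VR = 20.07, VZ = 14, RZ = 9, by the inverse law of cosines:
  cos(∠RVZ) = (VR² + VZ² - RZ²) / (2·VR·VZ)
  ∠RVZ = 22.85°

Step 6: From ZE = 16.71, ZV = 14, EV = 4.5, by the inverse law of cosines:
  cos(∠EZV) = (ZE² + ZV² - EV²) / (2·ZE·ZV)
  ∠EZV = 13.49°

Step 7: From RV = 20.07, RZ = 9, VZ = 14, by the inverse law of cosines:
  cos(∠VRZ) = (RV² + RZ² - VZ²) / (2·RV·RZ)
  ∠VRZ = 37.15°

Step 8: From EV = 4.5, EZ = 16.71, VZ = 14, by the inverse law of cosines:
  cos(∠VEZ) = (EV² + EZ² - VZ²) / (2·EV·EZ)
  ∠VEZ = 46.51°

Step 9: From CE = 9, CV = 13.09, EV = 4.5, by the inverse law of cosines:
  cos(∠ECV) = (CE² + CV² - EV²) / (2·CE·CV)
  ∠ECV = 9.9°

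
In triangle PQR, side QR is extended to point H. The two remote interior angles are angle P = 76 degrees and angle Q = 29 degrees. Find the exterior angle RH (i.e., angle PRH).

By the exterior angle theorem, an exterior angle of a triangle equals the sum of the two remote interior angles.
Exterior angle = angle P + angle Q
Exterior angle = 76 + 29 = 105 degrees

105 degrees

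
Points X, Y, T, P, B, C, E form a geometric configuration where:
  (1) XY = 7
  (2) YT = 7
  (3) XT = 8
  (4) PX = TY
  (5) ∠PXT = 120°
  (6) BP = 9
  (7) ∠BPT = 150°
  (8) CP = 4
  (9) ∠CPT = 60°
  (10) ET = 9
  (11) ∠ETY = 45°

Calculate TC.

From the given relations: PX = TY = 7.
Step 1: By the law of cosines on triangle PXT: PT² = 7² + 8² − 2·7·8·cos(120°) = 169, so PT = 13.
Step 2: By the law of cosines on triangle TPC: TC² = 13² + 4² − 2·13·4·cos(60°) = 133, so TC = √133.

Therefore, the length of TC = √133.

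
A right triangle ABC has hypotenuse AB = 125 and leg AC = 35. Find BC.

By the Pythagorean theorem: BC^2 = AB^2 - AC^2
BC^2 = 125^2 - 35^2 = 15625 - 1225 = 14400
BC = sqrt(14400) = 120

120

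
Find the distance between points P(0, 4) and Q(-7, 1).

The horizontal distance is |-7 - 0| = 7 and the vertical distance is |1 - 4| = 3.
By the Pythagorean theorem, d = sqrt(7^2 + 3^2) = sqrt(58).

sqrt(58)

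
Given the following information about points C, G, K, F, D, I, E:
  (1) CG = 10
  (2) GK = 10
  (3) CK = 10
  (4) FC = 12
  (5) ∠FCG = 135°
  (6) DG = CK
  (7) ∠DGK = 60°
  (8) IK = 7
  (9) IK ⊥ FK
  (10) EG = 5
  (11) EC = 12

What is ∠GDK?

From the given relations: DG = CK = 10.
Step 1: By the law of cosines on triangle DGK: DK² = 10² + 10² − 2·10·10·cos(60°) = 100, so DK = 10.
Step 2: By the inverse law of cosines on triangle GDK: cos(∠GDK) = (10² + 10² − 10²) / (2·10·10) = 100/200 = 0.5, so ∠GDK = 60°.

Therefore, the measure of angle ∠GDK = 60°.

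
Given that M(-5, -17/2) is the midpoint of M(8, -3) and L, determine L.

Using the midpoint formula: M = ((x1 + x2)/2, (y1 + y2)/2)
We know M = (-5, -17/2) and M = (8, -3)
For x: -5 = (8 + x2)/2, so x2 = 2*-5 - 8 = -18
For y: -17/2 = (-3 + y2)/2, so y2 = 2*-17/2 - -3 = -14
L = (-18, -14)

(-18, -14)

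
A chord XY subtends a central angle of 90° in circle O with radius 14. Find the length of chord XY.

Chord = 2(14) sin(45°) = 14*sqrt(2)

14*sqrt(2)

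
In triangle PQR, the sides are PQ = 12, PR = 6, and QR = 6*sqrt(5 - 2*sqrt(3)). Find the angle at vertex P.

When all three sides of a triangle are known, the law of cosines can be rearranged to find any angle.
cos(C) = (a² + b² - c²) / (2ab) gives cos(P) = sqrt(3)/2.
Taking the inverse cosine: P = 30°.

30°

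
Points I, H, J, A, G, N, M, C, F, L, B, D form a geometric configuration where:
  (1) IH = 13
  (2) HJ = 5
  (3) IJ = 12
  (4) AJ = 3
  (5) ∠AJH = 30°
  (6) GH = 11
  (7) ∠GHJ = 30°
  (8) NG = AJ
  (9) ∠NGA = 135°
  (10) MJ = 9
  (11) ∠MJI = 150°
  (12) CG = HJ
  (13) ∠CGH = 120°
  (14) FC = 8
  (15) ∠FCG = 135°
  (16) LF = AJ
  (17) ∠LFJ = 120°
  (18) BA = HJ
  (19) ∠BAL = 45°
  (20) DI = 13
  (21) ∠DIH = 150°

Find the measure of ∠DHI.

Step 1: By the law of cosines on triangle HID: HD² = 13² + 13² − 2·13·13·cos(150°) = 630.72, so HD ≈ 25.11.
Step 2: By the inverse law of cosines on triangle DHI: cos(∠DHI) = (25.11² + 13² − 13²) / (2·25.11·13) = 630.72/652.97 = 0.9659, so ∠DHI = 15°.

Therefore, the measure of angle ∠DHI = 15°.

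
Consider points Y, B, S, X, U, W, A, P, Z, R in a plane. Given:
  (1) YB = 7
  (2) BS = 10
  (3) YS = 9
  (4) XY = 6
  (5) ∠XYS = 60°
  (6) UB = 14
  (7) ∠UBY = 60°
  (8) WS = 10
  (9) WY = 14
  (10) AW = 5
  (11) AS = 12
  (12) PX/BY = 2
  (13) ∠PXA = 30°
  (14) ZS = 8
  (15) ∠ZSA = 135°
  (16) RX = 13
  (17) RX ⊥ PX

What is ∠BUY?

Step 1: By the law of cosines on triangle UBY: UY² = 14² + 7² − 2·14·7·cos(60°) = 147, so UY = 7·√3.
Step 2: By the inverse law of cosines on triangle BUY: cos(∠BUY) = (14² + (7·√3)² − 7²) / (2·14·7·√3) = 294/339.48 = 0.866, so ∠BUY = 30°.

Therefore, the measure of angle ∠BUY = 30°.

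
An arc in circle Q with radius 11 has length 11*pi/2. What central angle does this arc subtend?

Arc length L = 2πr × θ/360, so θ = 360L / (2πr).
θ = 360 × 11*pi/2 / (2π × 11)
θ = 90°
θ = 90°

90°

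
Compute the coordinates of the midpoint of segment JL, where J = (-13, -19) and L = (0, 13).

The midpoint is the average of the coordinates:
x: (-13 + 0)/2 = -13/2
y: (-19 + 13)/2 = -3
Midpoint = (-13/2, -3)

(-13/2, -3)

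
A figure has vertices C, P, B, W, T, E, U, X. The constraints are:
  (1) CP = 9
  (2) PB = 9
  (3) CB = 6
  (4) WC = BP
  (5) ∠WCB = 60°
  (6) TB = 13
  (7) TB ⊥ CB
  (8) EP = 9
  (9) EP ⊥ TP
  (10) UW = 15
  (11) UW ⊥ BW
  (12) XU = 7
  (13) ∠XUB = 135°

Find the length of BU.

From the given relations: WC = BP = 9.
Step 1: By the law of cosines on triangle BCW: BW² = 6² + 9² − 2·6·9·cos(60°) = 63, so BW = 3·√7.
Step 2: By the law of cosines on triangle BWU: BU² = (3·√7)² + 15² − 2·3·√7·15·cos(90°) = 288, so BU = 12·√2.

Therefore, the length of BU = 12·√2.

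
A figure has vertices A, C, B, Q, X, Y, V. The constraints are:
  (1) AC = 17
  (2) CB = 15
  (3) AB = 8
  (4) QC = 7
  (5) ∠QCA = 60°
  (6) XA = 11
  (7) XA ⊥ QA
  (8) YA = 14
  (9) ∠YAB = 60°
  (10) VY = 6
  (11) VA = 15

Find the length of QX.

Step 1: By the law of cosines on triangle QCA: QA² = 7² + 17² − 2·7·17·cos(60°) = 219, so QA ≈ 14.8.
Step 2: By the law of cosines on triangle QAX: QX² = 14.8² + 11² − 2·14.8·11·cos(90°) = 340, so QX = 2·√85.

Therefore, the length of QX = 2·√85.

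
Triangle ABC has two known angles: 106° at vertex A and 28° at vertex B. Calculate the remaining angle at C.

Let angle C = x. Then 106 + 28 + x = 180.
x = 180 - 134 = 46 degrees.

46 degrees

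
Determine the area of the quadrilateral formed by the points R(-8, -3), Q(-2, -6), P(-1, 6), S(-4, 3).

The Shoelace formula works by pairing each vertex with the next (cycling back to the first).
For each pair, compute x_i*y_(i+1) - x_(i+1)*y_i:
  (-8*-6 - -2*-3) = 42
  (-2*6 - -1*-6) = -18
  (-1*3 - -4*6) = 21
  (-4*-3 - -8*3) = 36
Taking half the absolute value of the total: Area = (1/2)(81) = 81/2.

81/2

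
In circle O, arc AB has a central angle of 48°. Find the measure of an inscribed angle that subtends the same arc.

Inscribed angle = 48° / 2 = 24° (inscribed angle theorem).

24°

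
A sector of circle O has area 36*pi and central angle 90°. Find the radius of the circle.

r² = 360 × 36*pi / (π × 90) = 144, so r = 12.

12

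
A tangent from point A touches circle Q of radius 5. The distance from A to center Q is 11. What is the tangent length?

Let T be the point of tangency. Then QT ⊥ AT (radius ⊥ tangent).
In right triangle QTA: QA² = QT² + AT²
11² = 5² + AT²
AT² = 96, AT = 4*sqrt(6)

4*sqrt(6)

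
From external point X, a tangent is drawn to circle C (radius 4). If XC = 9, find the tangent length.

The tangent, radius, and line from the external point to the center form a right triangle.
The right angle is where the tangent meets the radius.
By the Pythagorean theorem: tangent² + 4² = 9²
tangent² = 81 - 16 = 65
tangent = sqrt(65)

sqrt(65)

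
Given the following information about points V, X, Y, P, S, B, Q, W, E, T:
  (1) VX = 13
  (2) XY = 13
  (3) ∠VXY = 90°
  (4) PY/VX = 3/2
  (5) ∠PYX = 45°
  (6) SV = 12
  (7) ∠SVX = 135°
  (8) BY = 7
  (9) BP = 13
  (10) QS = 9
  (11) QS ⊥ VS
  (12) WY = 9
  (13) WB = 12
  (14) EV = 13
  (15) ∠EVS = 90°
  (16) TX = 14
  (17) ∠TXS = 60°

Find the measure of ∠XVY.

Step 1: By the law of cosines on triangle VXY: VY² = 13² + 13² − 2·13·13·cos(90°) = 338, so VY = 13·√2.
Step 2: By the inverse law of cosines on triangle XVY: cos(∠XVY) = (13² + (13·√2)² − 13²) / (2·13·13·√2) = 338/478 = 0.7071, so ∠XVY = 45°.

Therefore, the measure of angle ∠XVY = 45°.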